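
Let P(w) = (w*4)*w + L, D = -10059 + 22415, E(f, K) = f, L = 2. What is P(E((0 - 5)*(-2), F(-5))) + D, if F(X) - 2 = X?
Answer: 12758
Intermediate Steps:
F(X) = 2 + X
D = 12356
P(w) = 2 + 4*w**2 (P(w) = (w*4)*w + 2 = (4*w)*w + 2 = 4*w**2 + 2 = 2 + 4*w**2)
P(E((0 - 5)*(-2), F(-5))) + D = (2 + 4*((0 - 5)*(-2))**2) + 12356 = (2 + 4*(-5*(-2))**2) + 12356 = (2 + 4*10**2) + 12356 = (2 + 4*100) + 12356 = (2 + 400) + 12356 = 402 + 12356 = 12758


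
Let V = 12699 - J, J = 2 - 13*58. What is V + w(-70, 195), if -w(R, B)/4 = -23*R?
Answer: 7011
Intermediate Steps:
w(R, B) = 92*R (w(R, B) = -(-92)*R = 92*R)
J = -752 (J = 2 - 754 = -752)
V = 13451 (V = 12699 - 1*(-752) = 12699 + 752 = 13451)
V + w(-70, 195) = 13451 + 92*(-70) = 13451 - 6440 = 7011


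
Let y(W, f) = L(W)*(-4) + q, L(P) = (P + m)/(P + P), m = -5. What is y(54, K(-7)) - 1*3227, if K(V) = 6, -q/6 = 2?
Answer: -87502/27 ≈ -3240.8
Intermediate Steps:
q = -12 (q = -6*2 = -12)
L(P) = (-5 + P)/(2*P) (L(P) = (P - 5)/(P + P) = (-5 + P)/((2*P)) = (-5 + P)*(1/(2*P)) = (-5 + P)/(2*P))
y(W, f) = -12 - 2*(-5 + W)/W (y(W, f) = ((-5 + W)/(2*W))*(-4) - 12 = -2*(-5 + W)/W - 12 = -12 - 2*(-5 + W)/W)
y(54, K(-7)) - 1*3227 = (-14 + 10/54) - 1*3227 = (-14 + 10*(1/54)) - 3227 = (-14 + 5/27) - 3227 = -373/27 - 3227 = -87502/27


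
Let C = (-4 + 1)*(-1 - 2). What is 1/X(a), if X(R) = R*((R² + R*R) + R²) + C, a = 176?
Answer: 1/16355337 ≈ 6.1142e-8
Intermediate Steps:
C = 9 (C = -3*(-3) = 9)
X(R) = 9 + 3*R³ (X(R) = R*((R² + R*R) + R²) + 9 = R*((R² + R²) + R²) + 9 = R*(2*R² + R²) + 9 = R*(3*R²) + 9 = 3*R³ + 9 = 9 + 3*R³)
1/X(a) = 1/(9 + 3*176³) = 1/(9 + 3*5451776) = 1/(9 + 16355328) = 1/16355337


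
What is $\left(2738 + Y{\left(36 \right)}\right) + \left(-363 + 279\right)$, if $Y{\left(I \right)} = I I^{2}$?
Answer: $49310$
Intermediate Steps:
$Y{\left(I \right)} = I^{3}$
$\left(2738 + Y{\left(36 \right)}\right) + \left(-363 + 279\right) = \left(2738 + 36^{3}\right) + \left(-363 + 279\right) = \left(2738 + 46656\right) - 84 = 49394 - 84 = 49310$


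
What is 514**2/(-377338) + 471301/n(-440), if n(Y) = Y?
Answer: -88978011489/83014360 ≈ -1071.8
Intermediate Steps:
514**2/(-377338) + 471301/n(-440) = 514**2/(-377338) + 471301/(-440) = 264196*(-1/377338) + 471301*(-1/440) = -132098/188669 - 471301/440 = -88978011489/83014360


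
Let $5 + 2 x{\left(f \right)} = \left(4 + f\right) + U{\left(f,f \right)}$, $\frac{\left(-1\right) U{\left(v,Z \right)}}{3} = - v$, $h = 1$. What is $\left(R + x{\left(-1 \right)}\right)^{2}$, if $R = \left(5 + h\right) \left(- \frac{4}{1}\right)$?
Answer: $\frac{2809}{4} \approx 702.25$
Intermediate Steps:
$U{\left(v,Z \right)} = 3 v$ ($U{\left(v,Z \right)} = - 3 \left(- v\right) = 3 v$)
$x{\left(f \right)} = - \frac{1}{2} + 2 f$ ($x{\left(f \right)} = - \frac{5}{2} + \frac{\left(4 + f\right) + 3 f}{2} = - \frac{5}{2} + \frac{4 + 4 f}{2} = - \frac{5}{2} + \left(2 + 2 f\right) = - \frac{1}{2} + 2 f$)
$R = -24$ ($R = \left(5 + 1\right) \left(- \frac{4}{1}\right) = 6 \left(\left(-4\right) 1\right) = 6 \left(-4\right) = -24$)
$\left(R + x{\left(-1 \right)}\right)^{2} = \left(-24 + \left(- \frac{1}{2} + 2 \left(-1\right)\right)\right)^{2} = \left(-24 - \frac{5}{2}\right)^{2} = \left(- \frac{53}{2}\right)^{2} = \frac{2809}{4}$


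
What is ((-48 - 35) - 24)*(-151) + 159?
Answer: 16316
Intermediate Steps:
((-48 - 35) - 24)*(-151) + 159 = (-83 - 24)*(-151) + 159 = -107*(-151) + 159 = 16157 + 159 = 16316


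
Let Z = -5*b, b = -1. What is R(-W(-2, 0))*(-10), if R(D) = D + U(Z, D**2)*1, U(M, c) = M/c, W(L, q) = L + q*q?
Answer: -65/2 ≈ -32.500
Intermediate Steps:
Z = 5 (Z = -5*(-1) = 5)
W(L, q) = L + q**2
R(D) = D + 5/D**2 (R(D) = D + (5/(D**2))*1 = D + (5/D**2)*1 = D + 5/D**2)
R(-W(-2, 0))*(-10) = (-(-2 + 0**2) + 5/(-(-2 + 0**2))**2)*(-10) = (-(-2 + 0) + 5/(-(-2 + 0))**2)*(-10) = (-1*(-2) + 5/(-1*(-2))**2)*(-10) = (2 + 5/2**2)*(-10) = (2 + 5*(1/4))*(-10) = (2 + 5/4)*(-10) = (13/4)*(-10) = -65/2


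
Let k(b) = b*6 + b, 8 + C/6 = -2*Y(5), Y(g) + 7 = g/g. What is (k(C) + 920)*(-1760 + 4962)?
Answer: 3483776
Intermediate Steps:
Y(g) = -6 (Y(g) = -7 + g/g = -7 + 1 = -6)
C = 24 (C = -48 + 6*(-2*(-6)) = -48 + 6*12 = -48 + 72 = 24)
k(b) = 7*b (k(b) = 6*b + b = 7*b)
(k(C) + 920)*(-1760 + 4962) = (7*24 + 920)*(-1760 + 4962) = (168 + 920)*3202 = 1088*3202 = 3483776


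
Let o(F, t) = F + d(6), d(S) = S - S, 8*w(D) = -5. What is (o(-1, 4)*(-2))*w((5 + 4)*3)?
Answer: -5/4 ≈ -1.2500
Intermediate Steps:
w(D) = -5/8 (w(D) = (1/8)*(-5) = -5/8)
d(S) = 0
o(F, t) = F (o(F, t) = F + 0 = F)
(o(-1, 4)*(-2))*w((5 + 4)*3) = -1*(-2)*(-5/8) = 2*(-5/8) = -5/4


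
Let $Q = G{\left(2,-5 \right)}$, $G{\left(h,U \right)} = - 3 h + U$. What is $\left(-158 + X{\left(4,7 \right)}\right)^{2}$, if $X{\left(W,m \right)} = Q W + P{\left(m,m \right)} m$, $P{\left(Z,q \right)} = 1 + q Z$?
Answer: $21904$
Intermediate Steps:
$G{\left(h,U \right)} = U - 3 h$
$P{\left(Z,q \right)} = 1 + Z q$
$Q = -11$ ($Q = -5 - 6 = -11$)
$X{\left(W,m \right)} = - 11 W + m \left(1 + m^{2}\right)$ ($X{\left(W,m \right)} = - 11 W + \left(1 + m m\right) m = - 11 W + \left(1 + m^{2}\right) m = - 11 W + m \left(1 + m^{2}\right)$)
$\left(-158 + X{\left(4,7 \right)}\right)^{2} = \left(-158 + \left(7 + 7^{3} - 44\right)\right)^{2} = \left(-158 + \left(7 + 343 - 44\right)\right)^{2} = \left(-158 + 306\right)^{2} = 148^{2} = 21904$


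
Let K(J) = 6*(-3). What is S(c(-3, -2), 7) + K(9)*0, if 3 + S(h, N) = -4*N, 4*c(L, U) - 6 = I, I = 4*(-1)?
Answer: -31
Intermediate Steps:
I = -4
c(L, U) = ½ (c(L, U) = 3/2 + (¼)*(-4) = 3/2 - 1 = ½)
K(J) = -18
S(h, N) = -3 - 4*N
S(c(-3, -2), 7) + K(9)*0 = (-3 - 4*7) - 18*0 = (-3 - 28) + 0 = -31 + 0 = -31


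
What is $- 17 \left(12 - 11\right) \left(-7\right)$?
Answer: $119$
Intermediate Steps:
$- 17 \left(12 - 11\right) \left(-7\right) = \left(-17\right) 1 \left(-7\right) = \left(-17\right) \left(-7\right) = 119$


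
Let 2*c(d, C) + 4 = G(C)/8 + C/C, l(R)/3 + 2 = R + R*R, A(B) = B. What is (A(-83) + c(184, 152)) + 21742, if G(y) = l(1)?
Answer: 43315/2 ≈ 21658.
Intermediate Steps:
l(R) = -6 + 3*R + 3*R² (l(R) = -6 + 3*(R + R*R) = -6 + 3*(R + R²) = -6 + (3*R + 3*R²) = -6 + 3*R + 3*R²)
G(y) = 0 (G(y) = -6 + 3*1 + 3*1² = -6 + 3 + 3*1 = -6 + 3 + 3 = 0)
c(d, C) = -3/2 (c(d, C) = -2 + (0/8 + C/C)/2 = -2 + (0*(⅛) + 1)/2 = -2 + (0 + 1)/2 = -2 + (½)*1 = -2 + ½ = -3/2)
(A(-83) + c(184, 152)) + 21742 = (-83 - 3/2) + 21742 = -169/2 + 21742 = 43315/2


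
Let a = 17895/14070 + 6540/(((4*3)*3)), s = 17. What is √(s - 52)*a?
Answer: 514789*I*√35/2814 ≈ 1082.3*I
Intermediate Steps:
a = 514789/2814 (a = 17895*(1/14070) + 6540/((12*3)) = 1193/938 + 6540/36 = 1193/938 + 6540*(1/36) = 1193/938 + 545/3 = 514789/2814 ≈ 182.94)
√(s - 52)*a = √(17 - 52)*(514789/2814) = √(-35)*(514789/2814) = (I*√35)*(514789/2814) = 514789*I*√35/2814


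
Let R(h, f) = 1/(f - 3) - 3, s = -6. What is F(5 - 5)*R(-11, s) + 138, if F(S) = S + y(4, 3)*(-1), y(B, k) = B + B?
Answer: 1466/9 ≈ 162.89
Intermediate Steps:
y(B, k) = 2*B
F(S) = -8 + S (F(S) = S + (2*4)*(-1) = S + 8*(-1) = S - 8 = -8 + S)
R(h, f) = -3 + 1/(-3 + f) (R(h, f) = 1/(-3 + f) - 3 = -3 + 1/(-3 + f))
F(5 - 5)*R(-11, s) + 138 = (-8 + (5 - 5))*((10 - 3*(-6))/(-3 - 6)) + 138 = (-8 + 0)*((10 + 18)/(-9)) + 138 = -(-8)*28/9 + 138 = -8*(-28/9) + 138 = 224/9 + 138 = 1466/9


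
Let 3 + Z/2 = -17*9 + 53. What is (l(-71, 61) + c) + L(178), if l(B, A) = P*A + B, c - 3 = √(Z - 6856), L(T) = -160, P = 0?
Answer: -228 + I*√7062 ≈ -228.0 + 84.036*I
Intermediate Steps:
Z = -206 (Z = -6 + 2*(-17*9 + 53) = -6 + 2*(-153 + 53) = -6 + 2*(-100) = -6 - 200 = -206)
c = 3 + I*√7062 (c = 3 + √(-206 - 6856) = 3 + √(-7062) = 3 + I*√7062 ≈ 3.0 + 84.036*I)
l(B, A) = B (l(B, A) = 0*A + B = 0 + B = B)
(l(-71, 61) + c) + L(178) = (-71 + (3 + I*√7062)) - 160 = (-68 + I*√7062) - 160 = -228 + I*√7062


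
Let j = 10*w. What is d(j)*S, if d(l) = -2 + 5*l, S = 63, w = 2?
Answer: 6174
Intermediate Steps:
j = 20 (j = 10*2 = 20)
d(j)*S = (-2 + 5*20)*63 = (-2 + 100)*63 = 98*63 = 6174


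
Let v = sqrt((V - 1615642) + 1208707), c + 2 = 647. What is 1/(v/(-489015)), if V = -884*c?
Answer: 32601*I*sqrt(977115)/65141 ≈ 494.71*I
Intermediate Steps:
c = 645 (c = -2 + 647 = 645)
V = -570180 (V = -884*645 = -570180)
v = I*sqrt(977115) (v = sqrt((-570180 - 1615642) + 1208707) = sqrt(-2185822 + 1208707) = sqrt(-977115) = I*sqrt(977115) ≈ 988.49*I)
1/(v/(-489015)) = 1/((I*sqrt(977115))/(-489015)) = 1/((I*sqrt(977115))*(-1/489015)) = 1/(-I*sqrt(977115)/489015) = 32601*I*sqrt(977115)/65141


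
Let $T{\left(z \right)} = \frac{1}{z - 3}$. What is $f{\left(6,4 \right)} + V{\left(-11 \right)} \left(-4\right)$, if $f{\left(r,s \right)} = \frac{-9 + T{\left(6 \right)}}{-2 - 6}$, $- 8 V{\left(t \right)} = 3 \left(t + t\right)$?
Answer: $- \frac{383}{12} \approx -31.917$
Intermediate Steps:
$T{\left(z \right)} = \frac{1}{-3 + z}$
$V{\left(t \right)} = - \frac{3 t}{4}$ ($V{\left(t \right)} = - \frac{3 \left(t + t\right)}{8} = - \frac{3 \cdot 2 t}{8} = - \frac{6 t}{8} = - \frac{3 t}{4}$)
$f{\left(r,s \right)} = \frac{13}{12}$ ($f{\left(r,s \right)} = \frac{-9 + \frac{1}{-3 + 6}}{-2 - 6} = \frac{-9 + \frac{1}{3}}{-8} = \left(-9 + \frac{1}{3}\right) \left(- \frac{1}{8}\right) = \left(- \frac{26}{3}\right) \left(- \frac{1}{8}\right) = \frac{13}{12}$)
$f{\left(6,4 \right)} + V{\left(-11 \right)} \left(-4\right) = \frac{13}{12} + \left(- \frac{3}{4}\right) \left(-11\right) \left(-4\right) = \frac{13}{12} + \frac{33}{4} \left(-4\right) = \frac{13}{12} - 33 = - \frac{383}{12}$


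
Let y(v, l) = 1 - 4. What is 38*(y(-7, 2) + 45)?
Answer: 1596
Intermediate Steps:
y(v, l) = -3
38*(y(-7, 2) + 45) = 38*(-3 + 45) = 38*42 = 1596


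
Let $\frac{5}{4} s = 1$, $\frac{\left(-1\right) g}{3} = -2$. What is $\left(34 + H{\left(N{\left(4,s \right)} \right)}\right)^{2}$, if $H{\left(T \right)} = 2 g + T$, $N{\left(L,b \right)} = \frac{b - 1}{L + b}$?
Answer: $\frac{1216609}{576} \approx 2112.2$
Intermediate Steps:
$g = 6$ ($g = \left(-3\right) \left(-2\right) = 6$)
$s = \frac{4}{5}$ ($s = \frac{4}{5} \cdot 1 = \frac{4}{5} \approx 0.8$)
$N{\left(L,b \right)} = \frac{-1 + b}{L + b}$
$H{\left(T \right)} = 12 + T$ ($H{\left(T \right)} = 2 \cdot 6 + T = 12 + T$)
$\left(34 + H{\left(N{\left(4,s \right)} \right)}\right)^{2} = \left(34 + \left(12 + \frac{-1 + \frac{4}{5}}{4 + \frac{4}{5}}\right)\right)^{2} = \left(34 + \left(12 + \frac{1}{\frac{24}{5}} \left(- \frac{1}{5}\right)\right)\right)^{2} = \left(34 + \left(12 + \frac{5}{24} \left(- \frac{1}{5}\right)\right)\right)^{2} = \left(34 + \left(12 - \frac{1}{24}\right)\right)^{2} = \left(34 + \frac{287}{24}\right)^{2} = \left(\frac{1103}{24}\right)^{2} = \frac{1216609}{576}$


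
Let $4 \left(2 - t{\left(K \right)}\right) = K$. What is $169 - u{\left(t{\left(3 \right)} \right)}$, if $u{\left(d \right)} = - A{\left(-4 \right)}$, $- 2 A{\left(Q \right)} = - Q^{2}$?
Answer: $177$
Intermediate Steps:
$A{\left(Q \right)} = \frac{Q^{2}}{2}$ ($A{\left(Q \right)} = - \frac{\left(-1\right) Q^{2}}{2} = \frac{Q^{2}}{2}$)
$t{\left(K \right)} = 2 - \frac{K}{4}$
$u{\left(d \right)} = -8$ ($u{\left(d \right)} = - \frac{\left(-4\right)^{2}}{2} = - \frac{16}{2} = \left(-1\right) 8 = -8$)
$169 - u{\left(t{\left(3 \right)} \right)} = 169 - -8 = 169 + 8 = 177$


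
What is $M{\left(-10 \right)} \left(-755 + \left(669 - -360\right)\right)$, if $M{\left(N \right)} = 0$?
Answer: $0$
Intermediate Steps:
$M{\left(-10 \right)} \left(-755 + \left(669 - -360\right)\right) = 0 \left(-755 + \left(669 - -360\right)\right) = 0 \left(-755 + \left(669 + 360\right)\right) = 0 \left(-755 + 1029\right) = 0 \cdot 274 = 0$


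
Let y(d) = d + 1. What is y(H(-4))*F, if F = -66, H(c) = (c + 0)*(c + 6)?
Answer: 462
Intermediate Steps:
H(c) = c*(6 + c)
y(d) = 1 + d
y(H(-4))*F = (1 - 4*(6 - 4))*(-66) = (1 - 4*2)*(-66) = (1 - 8)*(-66) = -7*(-66) = 462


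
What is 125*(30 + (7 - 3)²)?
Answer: 5750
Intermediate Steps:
125*(30 + (7 - 3)²) = 125*(30 + 4²) = 125*(30 + 16) = 125*46 = 5750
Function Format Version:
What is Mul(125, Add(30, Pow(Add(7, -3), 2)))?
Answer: 5750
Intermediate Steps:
Mul(125, Add(30, Pow(Add(7, -3), 2))) = Mul(125, Add(30, Pow(4, 2))) = Mul(125, Add(30, 16)) = Mul(125, 46) = 5750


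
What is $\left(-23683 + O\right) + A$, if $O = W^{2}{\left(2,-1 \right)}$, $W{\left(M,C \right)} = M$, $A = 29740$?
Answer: $6061$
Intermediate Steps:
$O = 4$ ($O = 2^{2} = 4$)
$\left(-23683 + O\right) + A = \left(-23683 + 4\right) + 29740 = -23679 + 29740 = 6061$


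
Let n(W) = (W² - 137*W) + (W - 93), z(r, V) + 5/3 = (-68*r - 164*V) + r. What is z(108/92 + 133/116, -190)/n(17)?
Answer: -248146909/16936464 ≈ -14.652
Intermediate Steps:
z(r, V) = -5/3 - 164*V - 67*r (z(r, V) = -5/3 + ((-68*r - 164*V) + r) = -5/3 + ((-164*V - 68*r) + r) = -5/3 + (-164*V - 67*r) = -5/3 - 164*V - 67*r)
n(W) = -93 + W² - 136*W (n(W) = (W² - 137*W) + (-93 + W) = -93 + W² - 136*W)
z(108/92 + 133/116, -190)/n(17) = (-5/3 - 164*(-190) - 67*(108/92 + 133/116))/(-93 + 17² - 136*17) = (-5/3 + 31160 - 67*(108*(1/92) + 133*(1/116)))/(-93 + 289 - 2312) = (-5/3 + 31160 - 67*(27/23 + 133/116))/(-2116) = (-5/3 + 31160 - 67*6191/2668)*(-1/2116) = (-5/3 + 31160 - 414797/2668)*(-1/2116) = (248146909/8004)*(-1/2116) = -248146909/16936464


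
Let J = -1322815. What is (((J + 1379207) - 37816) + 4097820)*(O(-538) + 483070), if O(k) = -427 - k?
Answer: 1988964335676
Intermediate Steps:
(((J + 1379207) - 37816) + 4097820)*(O(-538) + 483070) = (((-1322815 + 1379207) - 37816) + 4097820)*((-427 - 1*(-538)) + 483070) = ((56392 - 37816) + 4097820)*((-427 + 538) + 483070) = (18576 + 4097820)*(111 + 483070) = 4116396*483181 = 1988964335676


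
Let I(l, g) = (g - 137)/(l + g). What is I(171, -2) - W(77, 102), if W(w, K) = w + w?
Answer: -26165/169 ≈ -154.82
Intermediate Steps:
W(w, K) = 2*w
I(l, g) = (-137 + g)/(g + l)
I(171, -2) - W(77, 102) = (-137 - 2)/(-2 + 171) - 2*77 = -139/169 - 1*154 = (1/169)*(-139) - 154 = -139/169 - 154 = -26165/169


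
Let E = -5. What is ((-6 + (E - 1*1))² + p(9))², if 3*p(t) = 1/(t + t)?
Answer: 60481729/2916 ≈ 20741.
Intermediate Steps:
p(t) = 1/(6*t) (p(t) = 1/(3*(t + t)) = 1/(3*((2*t))) = (1/(2*t))/3 = 1/(6*t))
((-6 + (E - 1*1))² + p(9))² = ((-6 + (-5 - 1*1))² + (⅙)/9)² = ((-6 + (-5 - 1))² + (⅙)*(⅑))² = ((-6 - 6)² + 1/54)² = ((-12)² + 1/54)² = (144 + 1/54)² = (7777/54)² = 60481729/2916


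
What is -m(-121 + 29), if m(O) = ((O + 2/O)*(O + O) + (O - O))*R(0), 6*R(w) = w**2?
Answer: 0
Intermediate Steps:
R(w) = w**2/6
m(O) = 0 (m(O) = ((O + 2/O)*(O + O) + (O - O))*((1/6)*0**2) = ((O + 2/O)*(2*O) + 0)*((1/6)*0) = (2*O*(O + 2/O) + 0)*0 = (2*O*(O + 2/O))*0 = 0)
-m(-121 + 29) = -1*0 = 0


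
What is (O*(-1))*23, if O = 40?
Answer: -920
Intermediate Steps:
(O*(-1))*23 = (40*(-1))*23 = -40*23 = -920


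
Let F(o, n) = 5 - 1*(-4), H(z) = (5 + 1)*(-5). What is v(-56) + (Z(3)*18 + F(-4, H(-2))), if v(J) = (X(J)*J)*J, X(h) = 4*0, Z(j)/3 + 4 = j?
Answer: -45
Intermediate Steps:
Z(j) = -12 + 3*j
X(h) = 0
H(z) = -30 (H(z) = 6*(-5) = -30)
v(J) = 0 (v(J) = (0*J)*J = 0*J = 0)
F(o, n) = 9 (F(o, n) = 5 + 4 = 9)
v(-56) + (Z(3)*18 + F(-4, H(-2))) = 0 + ((-12 + 3*3)*18 + 9) = 0 + ((-12 + 9)*18 + 9) = 0 + (-3*18 + 9) = 0 + (-54 + 9) = 0 - 45 = -45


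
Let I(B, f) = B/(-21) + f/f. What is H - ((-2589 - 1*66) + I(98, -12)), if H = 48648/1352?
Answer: 1366187/507 ≈ 2694.6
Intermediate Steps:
I(B, f) = 1 - B/21 (I(B, f) = B*(-1/21) + 1 = -B/21 + 1 = 1 - B/21)
H = 6081/169 (H = 48648*(1/1352) = 6081/169 ≈ 35.982)
H - ((-2589 - 1*66) + I(98, -12)) = 6081/169 - ((-2589 - 1*66) + (1 - 1/21*98)) = 6081/169 - ((-2589 - 66) + (1 - 14/3)) = 6081/169 - (-2655 - 11/3) = 6081/169 - 1*(-7976/3) = 6081/169 + 7976/3 = 1366187/507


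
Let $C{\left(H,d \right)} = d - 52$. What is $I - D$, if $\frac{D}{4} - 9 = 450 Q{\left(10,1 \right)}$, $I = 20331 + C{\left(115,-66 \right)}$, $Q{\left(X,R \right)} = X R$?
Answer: $2177$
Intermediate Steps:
$C{\left(H,d \right)} = -52 + d$ ($C{\left(H,d \right)} = d - 52 = -52 + d$)
$Q{\left(X,R \right)} = R X$
$I = 20213$ ($I = 20331 - 118 = 20213$)
$D = 18036$ ($D = 36 + 4 \cdot 450 \cdot 1 \cdot 10 = 36 + 4 \cdot 450 \cdot 10 = 36 + 4 \cdot 4500 = 36 + 18000 = 18036$)
$I - D = 20213 - 18036 = 2177$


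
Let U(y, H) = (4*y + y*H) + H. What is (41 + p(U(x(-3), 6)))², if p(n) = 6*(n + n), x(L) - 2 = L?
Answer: 49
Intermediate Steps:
x(L) = 2 + L
U(y, H) = H + 4*y + H*y (U(y, H) = (4*y + H*y) + H = H + 4*y + H*y)
p(n) = 12*n (p(n) = 6*(2*n) = 12*n)
(41 + p(U(x(-3), 6)))² = (41 + 12*(6 + 4*(2 - 3) + 6*(2 - 3)))² = (41 + 12*(6 + 4*(-1) + 6*(-1)))² = (41 + 12*(6 - 4 - 6))² = (41 + 12*(-4))² = (41 - 48)² = (-7)² = 49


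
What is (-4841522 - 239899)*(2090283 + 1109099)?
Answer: -16257406881822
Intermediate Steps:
(-4841522 - 239899)*(2090283 + 1109099) = -5081421*3199382 = -16257406881822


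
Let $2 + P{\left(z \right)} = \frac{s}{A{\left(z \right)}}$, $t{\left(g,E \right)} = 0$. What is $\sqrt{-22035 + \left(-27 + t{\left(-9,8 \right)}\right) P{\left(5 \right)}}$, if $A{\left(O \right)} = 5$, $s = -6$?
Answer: $\frac{i \sqrt{548715}}{5} \approx 148.15 i$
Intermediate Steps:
$P{\left(z \right)} = - \frac{16}{5}$ ($P{\left(z \right)} = -2 - \frac{6}{5} = - \frac{16}{5}$)
$\sqrt{-22035 + \left(-27 + t{\left(-9,8 \right)}\right) P{\left(5 \right)}} = \sqrt{-22035 + \left(-27 + 0\right) \left(- \frac{16}{5}\right)} = \sqrt{-22035 - - \frac{432}{5}} = \sqrt{-22035 + \frac{432}{5}} = \sqrt{- \frac{109743}{5}} = \frac{i \sqrt{548715}}{5}$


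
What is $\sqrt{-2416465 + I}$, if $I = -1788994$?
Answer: $i \sqrt{4205459} \approx 2050.7 i$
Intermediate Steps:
$\sqrt{-2416465 + I} = \sqrt{-2416465 - 1788994} = \sqrt{-4205459} = i \sqrt{4205459}$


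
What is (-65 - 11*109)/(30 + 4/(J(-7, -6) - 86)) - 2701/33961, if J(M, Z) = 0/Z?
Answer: -231165895/5467721 ≈ -42.278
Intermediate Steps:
J(M, Z) = 0
(-65 - 11*109)/(30 + 4/(J(-7, -6) - 86)) - 2701/33961 = (-65 - 11*109)/(30 + 4/(0 - 86)) - 2701/33961 = (-65 - 1199)/(30 + 4/(-86)) - 2701*1/33961 = -1264/(30 - 1/86*4) - 2701/33961 = -1264/(30 - 2/43) - 2701/33961 = -1264/1288/43 - 2701/33961 = -1264*43/1288 - 2701/33961 = -6794/161 - 2701/33961 = -231165895/5467721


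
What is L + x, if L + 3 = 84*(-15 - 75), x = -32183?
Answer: -39746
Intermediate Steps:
L = -7563 (L = -3 + 84*(-15 - 75) = -3 + 84*(-90) = -3 - 7560 = -7563)
L + x = -7563 - 32183 = -39746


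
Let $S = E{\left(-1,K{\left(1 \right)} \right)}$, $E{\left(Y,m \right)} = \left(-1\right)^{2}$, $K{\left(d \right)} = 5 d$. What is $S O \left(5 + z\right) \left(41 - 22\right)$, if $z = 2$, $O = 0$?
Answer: $0$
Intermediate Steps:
$E{\left(Y,m \right)} = 1$
$S = 1$
$S O \left(5 + z\right) \left(41 - 22\right) = 1 \cdot 0 \left(5 + 2\right) \left(41 - 22\right) = 1 \cdot 0 \cdot 7 \cdot 19 = 1 \cdot 0 \cdot 19 = 0 \cdot 19 = 0$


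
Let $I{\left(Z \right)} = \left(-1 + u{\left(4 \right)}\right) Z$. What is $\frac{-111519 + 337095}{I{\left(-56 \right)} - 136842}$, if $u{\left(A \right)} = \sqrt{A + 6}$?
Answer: $- \frac{2571303228}{1559198203} + \frac{1052688 \sqrt{10}}{1559198203} \approx -1.647$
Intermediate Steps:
$u{\left(A \right)} = \sqrt{6 + A}$
$I{\left(Z \right)} = Z \left(-1 + \sqrt{10}\right)$ ($I{\left(Z \right)} = \left(-1 + \sqrt{6 + 4}\right) Z = \left(-1 + \sqrt{10}\right) Z = Z \left(-1 + \sqrt{10}\right)$)
$\frac{-111519 + 337095}{I{\left(-56 \right)} - 136842} = \frac{-111519 + 337095}{- 56 \left(-1 + \sqrt{10}\right) - 136842} = \frac{225576}{\left(56 - 56 \sqrt{10}\right) - 136842} = \frac{225576}{-136786 - 56 \sqrt{10}}$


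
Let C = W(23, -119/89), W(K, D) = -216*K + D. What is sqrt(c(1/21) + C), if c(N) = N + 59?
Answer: I*sqrt(17152431639)/1869 ≈ 70.073*I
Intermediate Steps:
c(N) = 59 + N
W(K, D) = D - 216*K
C = -442271/89 (C = -119/89 - 216*23 = -119*1/89 - 4968 = -119/89 - 4968 = -442271/89 ≈ -4969.3)
sqrt(c(1/21) + C) = sqrt((59 + 1/21) - 442271/89) = sqrt(1240/21 - 442271/89) = sqrt(-9177331/1869) = I*sqrt(17152431639)/1869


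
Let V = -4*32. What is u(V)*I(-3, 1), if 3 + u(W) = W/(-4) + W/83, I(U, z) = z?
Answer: 2279/83 ≈ 27.458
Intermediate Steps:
V = -128
u(W) = -3 - 79*W/332 (u(W) = -3 + (W/(-4) + W/83) = -3 + (W*(-¼) + W*(1/83)) = -3 + (-W/4 + W/83) = -3 - 79*W/332)
u(V)*I(-3, 1) = (-3 - 79/332*(-128))*1 = (-3 + 2528/83)*1 = (2279/83)*1 = 2279/83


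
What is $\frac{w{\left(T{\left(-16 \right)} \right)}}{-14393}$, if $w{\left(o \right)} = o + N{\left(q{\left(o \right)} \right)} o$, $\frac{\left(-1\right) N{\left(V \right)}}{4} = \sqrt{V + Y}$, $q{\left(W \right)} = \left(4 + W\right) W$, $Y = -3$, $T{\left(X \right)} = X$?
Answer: $\frac{16}{14393} - \frac{192 \sqrt{21}}{14393} \approx -0.060019$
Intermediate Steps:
$q{\left(W \right)} = W \left(4 + W\right)$
$N{\left(V \right)} = - 4 \sqrt{-3 + V}$ ($N{\left(V \right)} = - 4 \sqrt{V - 3} = - 4 \sqrt{-3 + V}$)
$w{\left(o \right)} = o - 4 o \sqrt{-3 + o \left(4 + o\right)}$ ($w{\left(o \right)} = o + - 4 \sqrt{-3 + o \left(4 + o\right)} o = o - 4 o \sqrt{-3 + o \left(4 + o\right)}$)
$\frac{w{\left(T{\left(-16 \right)} \right)}}{-14393} = \frac{\left(-1\right) \left(-16\right) \left(-1 + 4 \sqrt{-3 - 16 \left(4 - 16\right)}\right)}{-14393} = \left(-1\right) \left(-16\right) \left(-1 + 4 \sqrt{-3 - -192}\right) \left(- \frac{1}{14393}\right) = \left(-1\right) \left(-16\right) \left(-1 + 4 \sqrt{-3 + 192}\right) \left(- \frac{1}{14393}\right) = \left(-1\right) \left(-16\right) \left(-1 + 4 \sqrt{189}\right) \left(- \frac{1}{14393}\right) = \left(-1\right) \left(-16\right) \left(-1 + 4 \cdot 3 \sqrt{21}\right) \left(- \frac{1}{14393}\right) = \left(-1\right) \left(-16\right) \left(-1 + 12 \sqrt{21}\right) \left(- \frac{1}{14393}\right) = \left(-16 + 192 \sqrt{21}\right) \left(- \frac{1}{14393}\right) = \frac{16}{14393} - \frac{192 \sqrt{21}}{14393}$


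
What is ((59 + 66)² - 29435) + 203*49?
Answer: -3863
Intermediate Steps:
((59 + 66)² - 29435) + 203*49 = (125² - 29435) + 9947 = (15625 - 29435) + 9947 = -13810 + 9947 = -3863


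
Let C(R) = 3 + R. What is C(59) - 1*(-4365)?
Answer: 4427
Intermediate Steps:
C(59) - 1*(-4365) = (3 + 59) - 1*(-4365) = 62 + 4365 = 4427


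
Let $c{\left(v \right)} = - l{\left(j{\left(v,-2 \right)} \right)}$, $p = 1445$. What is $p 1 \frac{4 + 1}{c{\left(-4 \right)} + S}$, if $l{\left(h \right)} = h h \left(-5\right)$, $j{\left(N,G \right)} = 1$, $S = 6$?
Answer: $\frac{7225}{11} \approx 656.82$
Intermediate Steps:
$l{\left(h \right)} = - 5 h^{2}$ ($l{\left(h \right)} = h^{2} \left(-5\right) = - 5 h^{2}$)
$c{\left(v \right)} = 5$ ($c{\left(v \right)} = - \left(-5\right) 1^{2} = - \left(-5\right) 1 = \left(-1\right) \left(-5\right) = 5$)
$p 1 \frac{4 + 1}{c{\left(-4 \right)} + S} = 1445 \cdot 1 \frac{4 + 1}{5 + 6} = 1445 \cdot 1 \cdot \frac{5}{11} = 1445 \cdot \frac{5}{11} = \frac{7225}{11}$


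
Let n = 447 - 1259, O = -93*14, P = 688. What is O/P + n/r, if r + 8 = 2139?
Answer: -1666609/733064 ≈ -2.2735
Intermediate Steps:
O = -1302
r = 2131 (r = -8 + 2139 = 2131)
n = -812
O/P + n/r = -1302/688 - 812/2131 = -1302*1/688 - 812*1/2131 = -651/344 - 812/2131 = -1666609/733064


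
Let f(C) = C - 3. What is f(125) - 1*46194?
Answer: -46072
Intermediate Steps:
f(C) = -3 + C
f(125) - 1*46194 = (-3 + 125) - 1*46194 = 122 - 46194 = -46072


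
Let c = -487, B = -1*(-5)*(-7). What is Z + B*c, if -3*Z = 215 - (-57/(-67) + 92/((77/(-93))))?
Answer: 262127417/15477 ≈ 16937.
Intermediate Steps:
B = -35 (B = 5*(-7) = -35)
Z = -1678048/15477 (Z = -(215 - (-57/(-67) + 92/((77/(-93)))))/3 = -(215 - (-57*(-1/67) + 92/((77*(-1/93)))))/3 = -(215 - (57/67 + 92/(-77/93)))/3 = -(215 - (57/67 + 92*(-93/77)))/3 = -(215 - (57/67 - 8556/77))/3 = -(215 - 1*(-568863/5159))/3 = -(215 + 568863/5159)/3 = -⅓*1678048/5159 = -1678048/15477 ≈ -108.42)
Z + B*c = -1678048/15477 - 35*(-487) = -1678048/15477 + 17045 = 262127417/15477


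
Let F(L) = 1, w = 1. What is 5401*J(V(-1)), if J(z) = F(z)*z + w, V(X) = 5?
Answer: 32406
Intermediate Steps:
J(z) = 1 + z (J(z) = 1*z + 1 = z + 1 = 1 + z)
5401*J(V(-1)) = 5401*(1 + 5) = 5401*6 = 32406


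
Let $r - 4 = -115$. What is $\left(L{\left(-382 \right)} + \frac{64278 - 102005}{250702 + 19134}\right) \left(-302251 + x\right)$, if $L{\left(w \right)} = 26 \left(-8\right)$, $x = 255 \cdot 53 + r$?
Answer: $\frac{16222691701905}{269836} \approx 6.0121 \cdot 10^{7}$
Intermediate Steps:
$r = -111$ ($r = 4 - 115 = -111$)
$x = 13404$ ($x = 255 \cdot 53 - 111 = 13515 - 111 = 13404$)
$L{\left(w \right)} = -208$
$\left(L{\left(-382 \right)} + \frac{64278 - 102005}{250702 + 19134}\right) \left(-302251 + x\right) = \left(-208 + \frac{64278 - 102005}{250702 + 19134}\right) \left(-302251 + 13404\right) = \left(-208 - \frac{37727}{269836}\right) \left(-288847\right) = \left(- \frac{56163615}{269836}\right) \left(-288847\right) = \frac{16222691701905}{269836}$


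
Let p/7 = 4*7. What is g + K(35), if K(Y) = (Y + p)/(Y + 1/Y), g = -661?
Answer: -802301/1226 ≈ -654.41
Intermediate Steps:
p = 196 (p = 7*(4*7) = 7*28 = 196)
K(Y) = (196 + Y)/(Y + 1/Y) (K(Y) = (Y + 196)/(Y + 1/Y) = (196 + Y)/(Y + 1/Y))
g + K(35) = -661 + 35*(196 + 35)/(1 + 35²) = -661 + 35*231/(1 + 1225) = -661 + 35*231/1226 = -661 + 35*(1/1226)*231 = -661 + 8085/1226 = -802301/1226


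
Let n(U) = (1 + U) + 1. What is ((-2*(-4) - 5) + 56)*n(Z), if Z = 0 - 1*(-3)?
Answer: 295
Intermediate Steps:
Z = 3 (Z = 0 + 3 = 3)
n(U) = 2 + U
((-2*(-4) - 5) + 56)*n(Z) = ((-2*(-4) - 5) + 56)*(2 + 3) = ((8 - 5) + 56)*5 = (3 + 56)*5 = 59*5 = 295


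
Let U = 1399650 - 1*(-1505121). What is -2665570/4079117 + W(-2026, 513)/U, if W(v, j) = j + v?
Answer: -7749042138491/11848900767207 ≈ -0.65399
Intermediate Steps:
U = 2904771 (U = 1399650 + 1505121 = 2904771)
-2665570/4079117 + W(-2026, 513)/U = -2665570/4079117 + (513 - 2026)/2904771 = -2665570*1/4079117 - 1513*1/2904771 = -2665570/4079117 - 1513/2904771 = -7749042138491/11848900767207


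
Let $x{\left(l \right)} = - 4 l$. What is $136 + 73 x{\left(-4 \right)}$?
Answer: $1304$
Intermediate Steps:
$136 + 73 x{\left(-4 \right)} = 136 + 73 \left(\left(-4\right) \left(-4\right)\right) = 136 + 73 \cdot 16 = 136 + 1168 = 1304$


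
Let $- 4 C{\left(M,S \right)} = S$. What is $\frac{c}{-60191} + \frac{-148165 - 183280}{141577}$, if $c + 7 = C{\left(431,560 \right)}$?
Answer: $- \frac{19929194176}{8521661207} \approx -2.3386$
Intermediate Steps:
$C{\left(M,S \right)} = - \frac{S}{4}$
$c = -147$ ($c = -7 - 140 = -147$)
$\frac{c}{-60191} + \frac{-148165 - 183280}{141577} = - \frac{147}{-60191} + \frac{-148165 - 183280}{141577} = \left(-147\right) \left(- \frac{1}{60191}\right) - \frac{331445}{141577} = \frac{147}{60191} - \frac{331445}{141577} = - \frac{19929194176}{8521661207}$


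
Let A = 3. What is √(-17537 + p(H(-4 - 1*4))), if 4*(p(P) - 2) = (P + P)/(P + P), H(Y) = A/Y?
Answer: I*√70139/2 ≈ 132.42*I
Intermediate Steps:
H(Y) = 3/Y
p(P) = 9/4 (p(P) = 2 + ((P + P)/(P + P))/4 = 2 + ((2*P)/((2*P)))/4 = 2 + ((2*P)*(1/(2*P)))/4 = 2 + (¼)*1 = 2 + ¼ = 9/4)
√(-17537 + p(H(-4 - 1*4))) = √(-17537 + 9/4) = √(-70139/4) = I*√70139/2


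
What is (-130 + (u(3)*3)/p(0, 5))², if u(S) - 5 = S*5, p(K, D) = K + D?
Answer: 13924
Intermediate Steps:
p(K, D) = D + K
u(S) = 5 + 5*S (u(S) = 5 + S*5 = 5 + 5*S)
(-130 + (u(3)*3)/p(0, 5))² = (-130 + ((5 + 5*3)*3)/(5 + 0))² = (-130 + ((5 + 15)*3)/5)² = (-130 + (20*3)*(⅕))² = (-130 + 60*(⅕))² = (-130 + 12)² = (-118)² = 13924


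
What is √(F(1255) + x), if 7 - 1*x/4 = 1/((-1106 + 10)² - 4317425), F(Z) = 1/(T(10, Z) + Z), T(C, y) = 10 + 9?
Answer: √9006709529502291802/567150038 ≈ 5.2916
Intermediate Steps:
T(C, y) = 19
F(Z) = 1/(19 + Z)
x = 87253856/3116209 (x = 28 - 4/((-1106 + 10)² - 4317425) = 28 - 4/((-1096)² - 4317425) = 28 - 4/(1201216 - 4317425) = 28 - 4/(-3116209) = 28 - 4*(-1/3116209) = 28 + 4/3116209 = 87253856/3116209 ≈ 28.000)
√(F(1255) + x) = √(1/(19 + 1255) + 87253856/3116209) = √(1/1274 + 87253856/3116209) = √(111164528753/3970050266) = √9006709529502291802/567150038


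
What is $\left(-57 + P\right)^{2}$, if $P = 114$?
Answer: $3249$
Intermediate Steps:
$\left(-57 + P\right)^{2} = \left(-57 + 114\right)^{2} = 57^{2} = 3249$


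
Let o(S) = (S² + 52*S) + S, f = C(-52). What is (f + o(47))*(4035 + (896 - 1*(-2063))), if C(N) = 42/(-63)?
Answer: 98601412/3 ≈ 3.2867e+7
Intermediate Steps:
C(N) = -⅔ (C(N) = 42*(-1/63) = -⅔)
f = -⅔ ≈ -0.66667
o(S) = S² + 53*S
(f + o(47))*(4035 + (896 - 1*(-2063))) = (-⅔ + 47*(53 + 47))*(4035 + (896 - 1*(-2063))) = (-⅔ + 47*100)*(4035 + (896 + 2063)) = (-⅔ + 4700)*(4035 + 2959) = (14098/3)*6994 = 98601412/3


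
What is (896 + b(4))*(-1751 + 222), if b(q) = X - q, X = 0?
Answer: -1363868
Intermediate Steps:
b(q) = -q (b(q) = 0 - q = -q)
(896 + b(4))*(-1751 + 222) = (896 - 1*4)*(-1751 + 222) = (896 - 4)*(-1529) = 892*(-1529) = -1363868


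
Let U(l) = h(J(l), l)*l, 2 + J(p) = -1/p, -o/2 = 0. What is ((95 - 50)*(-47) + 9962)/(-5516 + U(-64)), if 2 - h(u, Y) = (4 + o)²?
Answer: -1121/660 ≈ -1.6985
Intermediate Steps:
o = 0 (o = -2*0 = 0)
J(p) = -2 - 1/p
h(u, Y) = -14 (h(u, Y) = 2 - (4 + 0)² = 2 - 1*4² = 2 - 1*16 = 2 - 16 = -14)
U(l) = -14*l
((95 - 50)*(-47) + 9962)/(-5516 + U(-64)) = ((95 - 50)*(-47) + 9962)/(-5516 - 14*(-64)) = (45*(-47) + 9962)/(-5516 + 896) = (-2115 + 9962)/(-4620) = 7847*(-1/4620) = -1121/660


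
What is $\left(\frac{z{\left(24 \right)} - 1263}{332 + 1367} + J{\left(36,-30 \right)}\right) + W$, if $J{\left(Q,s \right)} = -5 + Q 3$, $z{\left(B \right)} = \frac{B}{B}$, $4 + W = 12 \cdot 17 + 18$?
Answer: $\frac{544117}{1699} \approx 320.26$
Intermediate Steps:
$W = 218$ ($W = -4 + \left(12 \cdot 17 + 18\right) = -4 + \left(204 + 18\right) = -4 + 222 = 218$)
$z{\left(B \right)} = 1$
$J{\left(Q,s \right)} = -5 + 3 Q$
$\left(\frac{z{\left(24 \right)} - 1263}{332 + 1367} + J{\left(36,-30 \right)}\right) + W = \left(\frac{1 - 1263}{332 + 1367} + \left(-5 + 3 \cdot 36\right)\right) + 218 = \left(- \frac{1262}{1699} + \left(-5 + 108\right)\right) + 218 = \left(\left(-1262\right) \frac{1}{1699} + 103\right) + 218 = \left(- \frac{1262}{1699} + 103\right) + 218 = \frac{173735}{1699} + 218 = \frac{544117}{1699}$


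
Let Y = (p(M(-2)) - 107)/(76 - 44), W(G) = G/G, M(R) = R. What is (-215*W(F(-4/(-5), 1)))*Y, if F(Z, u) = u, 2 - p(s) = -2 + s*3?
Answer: 20855/32 ≈ 651.72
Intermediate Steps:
p(s) = 4 - 3*s (p(s) = 2 - (-2 + s*3) = 2 - (-2 + 3*s) = 2 + (2 - 3*s) = 4 - 3*s)
W(G) = 1
Y = -97/32 (Y = ((4 - 3*(-2)) - 107)/(76 - 44) = ((4 + 6) - 107)/32 = (10 - 107)*(1/32) = -97*1/32 = -97/32 ≈ -3.0313)
(-215*W(F(-4/(-5), 1)))*Y = -215*1*(-97/32) = -215*(-97/32) = 20855/32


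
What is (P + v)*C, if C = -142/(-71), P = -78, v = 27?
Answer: -102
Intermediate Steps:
C = 2 (C = -142*(-1/71) = 2)
(P + v)*C = (-78 + 27)*2 = -51*2 = -102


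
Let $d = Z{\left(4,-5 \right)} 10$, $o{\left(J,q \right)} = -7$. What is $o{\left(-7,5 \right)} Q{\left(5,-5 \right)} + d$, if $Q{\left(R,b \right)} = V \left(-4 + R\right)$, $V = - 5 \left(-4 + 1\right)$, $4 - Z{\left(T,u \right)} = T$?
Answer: $-105$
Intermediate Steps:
$Z{\left(T,u \right)} = 4 - T$
$V = 15$ ($V = \left(-5\right) \left(-3\right) = 15$)
$d = 0$ ($d = \left(4 - 4\right) 10 = 0 \cdot 10 = 0$)
$Q{\left(R,b \right)} = -60 + 15 R$ ($Q{\left(R,b \right)} = 15 \left(-4 + R\right) = -60 + 15 R$)
$o{\left(-7,5 \right)} Q{\left(5,-5 \right)} + d = - 7 \left(-60 + 15 \cdot 5\right) + 0 = - 7 \left(-60 + 75\right) + 0 = \left(-7\right) 15 + 0 = -105 + 0 = -105$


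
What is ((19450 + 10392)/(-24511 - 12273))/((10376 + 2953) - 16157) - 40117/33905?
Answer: -2086082614887/1763486389280 ≈ -1.1829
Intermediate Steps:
((19450 + 10392)/(-24511 - 12273))/((10376 + 2953) - 16157) - 40117/33905 = (29842/(-36784))/(13329 - 16157) - 40117*1/33905 = (29842*(-1/36784))/(-2828) - 40117/33905 = -14921/18392*(-1/2828) - 40117/33905 = 14921/52012576 - 40117/33905 = -2086082614887/1763486389280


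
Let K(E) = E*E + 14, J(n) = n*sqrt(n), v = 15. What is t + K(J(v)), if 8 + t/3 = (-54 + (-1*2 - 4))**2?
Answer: 14165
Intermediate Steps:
J(n) = n**(3/2)
K(E) = 14 + E**2 (K(E) = E**2 + 14 = 14 + E**2)
t = 10776 (t = -24 + 3*(-54 + (-1*2 - 4))**2 = -24 + 3*(-54 + (-2 - 4))**2 = -24 + 3*(-54 - 6)**2 = -24 + 3*(-60)**2 = -24 + 3*3600 = -24 + 10800 = 10776)
t + K(J(v)) = 10776 + (14 + (15**(3/2))**2) = 10776 + (14 + (15*sqrt(15))**2) = 10776 + (14 + 3375) = 10776 + 3389 = 14165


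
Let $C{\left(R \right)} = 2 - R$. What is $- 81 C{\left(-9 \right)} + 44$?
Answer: $-847$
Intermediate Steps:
$- 81 C{\left(-9 \right)} + 44 = - 81 \left(2 - -9\right) + 44 = - 81 \left(2 + 9\right) + 44 = \left(-81\right) 11 + 44 = -891 + 44 = -847$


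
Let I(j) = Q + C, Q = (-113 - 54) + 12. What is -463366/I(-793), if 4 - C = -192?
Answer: -463366/41 ≈ -11302.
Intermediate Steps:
C = 196 (C = 4 - 1*(-192) = 4 + 192 = 196)
Q = -155 (Q = -167 + 12 = -155)
I(j) = 41 (I(j) = -155 + 196 = 41)
-463366/I(-793) = -463366/41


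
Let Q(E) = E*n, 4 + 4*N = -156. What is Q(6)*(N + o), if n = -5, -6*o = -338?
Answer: -490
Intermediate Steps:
o = 169/3 (o = -⅙*(-338) = 169/3 ≈ 56.333)
N = -40 (N = -1 + (¼)*(-156) = -1 - 39 = -40)
Q(E) = -5*E (Q(E) = E*(-5) = -5*E)
Q(6)*(N + o) = (-5*6)*(-40 + 169/3) = -30*49/3 = -490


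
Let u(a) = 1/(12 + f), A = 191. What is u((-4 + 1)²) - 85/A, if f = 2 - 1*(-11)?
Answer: -1934/4775 ≈ -0.40503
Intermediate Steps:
f = 13 (f = 2 + 11 = 13)
u(a) = 1/25 (u(a) = 1/(12 + 13) = 1/25)
u((-4 + 1)²) - 85/A = 1/25 - 85/191 = -1934/4775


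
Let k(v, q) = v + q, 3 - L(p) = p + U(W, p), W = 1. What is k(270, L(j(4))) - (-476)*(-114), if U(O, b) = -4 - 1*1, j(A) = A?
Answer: -53990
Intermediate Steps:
U(O, b) = -5 (U(O, b) = -4 - 1 = -5)
L(p) = 8 - p (L(p) = 3 - (p - 5) = 3 - (-5 + p) = 3 + (5 - p) = 8 - p)
k(v, q) = q + v
k(270, L(j(4))) - (-476)*(-114) = ((8 - 1*4) + 270) - (-476)*(-114) = ((8 - 4) + 270) - 1*54264 = (4 + 270) - 54264 = 274 - 54264 = -53990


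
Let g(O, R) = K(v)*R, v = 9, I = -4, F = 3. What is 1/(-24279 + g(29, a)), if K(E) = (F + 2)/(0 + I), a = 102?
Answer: -2/48813 ≈ -4.0973e-5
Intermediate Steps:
K(E) = -5/4 (K(E) = (3 + 2)/(0 - 4) = 5/(-4) = 5*(-¼) = -5/4)
g(O, R) = -5*R/4
1/(-24279 + g(29, a)) = 1/(-24279 - 5/4*102) = 1/(-24279 - 255/2) = 1/(-48813/2) = -2/48813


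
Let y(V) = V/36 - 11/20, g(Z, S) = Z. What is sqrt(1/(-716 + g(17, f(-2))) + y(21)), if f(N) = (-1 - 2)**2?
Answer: sqrt(1558770)/6990 ≈ 0.17861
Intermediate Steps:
f(N) = 9 (f(N) = (-3)**2 = 9)
y(V) = -11/20 + V/36 (y(V) = V*(1/36) - 11*1/20 = V/36 - 11/20 = -11/20 + V/36)
sqrt(1/(-716 + g(17, f(-2))) + y(21)) = sqrt(1/(-716 + 17) + (-11/20 + (1/36)*21)) = sqrt(1/(-699) + (-11/20 + 7/12)) = sqrt(-1/699 + 1/30) = sqrt(223/6990) = sqrt(1558770)/6990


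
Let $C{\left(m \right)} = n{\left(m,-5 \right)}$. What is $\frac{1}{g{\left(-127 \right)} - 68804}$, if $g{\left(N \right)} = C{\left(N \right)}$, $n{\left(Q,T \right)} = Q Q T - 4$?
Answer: $- \frac{1}{149453} \approx -6.6911 \cdot 10^{-6}$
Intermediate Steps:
$n{\left(Q,T \right)} = -4 + T Q^{2}$ ($n{\left(Q,T \right)} = Q^{2} T - 4 = T Q^{2} - 4 = -4 + T Q^{2}$)
$C{\left(m \right)} = -4 - 5 m^{2}$
$g{\left(N \right)} = -4 - 5 N^{2}$
$\frac{1}{g{\left(-127 \right)} - 68804} = \frac{1}{\left(-4 - 5 \left(-127\right)^{2}\right) - 68804} = \frac{1}{\left(-4 - 80645\right) - 68804} = \frac{1}{-80649 - 68804} = \frac{1}{-149453} = - \frac{1}{149453}$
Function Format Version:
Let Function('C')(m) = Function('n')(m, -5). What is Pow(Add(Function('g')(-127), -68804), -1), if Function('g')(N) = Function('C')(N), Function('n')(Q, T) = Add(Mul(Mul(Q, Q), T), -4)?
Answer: Rational(-1, 149453) ≈ -6.6911e-6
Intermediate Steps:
Function('n')(Q, T) = Add(-4, Mul(T, Pow(Q, 2))) (Function('n')(Q, T) = Add(Mul(Pow(Q, 2), T), -4) = Add(Mul(T, Pow(Q, 2)), -4) = Add(-4, Mul(T, Pow(Q, 2))))
Function('C')(m) = Add(-4, Mul(-5, Pow(m, 2)))
Function('g')(N) = Add(-4, Mul(-5, Pow(N, 2)))
Pow(Add(Function('g')(-127), -68804), -1) = Pow(Add(Add(-4, Mul(-5, Pow(-127, 2))), -68804), -1) = Pow(Add(Add(-4, Mul(-5, 16129)), -68804), -1) = Pow(Add(Add(-4, -80645), -68804), -1) = Pow(Add(-80649, -68804), -1) = Pow(-149453, -1) = Rational(-1, 149453)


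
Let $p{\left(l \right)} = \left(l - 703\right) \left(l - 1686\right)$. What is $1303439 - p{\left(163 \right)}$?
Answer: $481019$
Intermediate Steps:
$p{\left(l \right)} = \left(-1686 + l\right) \left(-703 + l\right)$ ($p{\left(l \right)} = \left(-703 + l\right) \left(-1686 + l\right) = \left(-1686 + l\right) \left(-703 + l\right)$)
$1303439 - p{\left(163 \right)} = 1303439 - \left(1185258 + 163^{2} - 389407\right) = 1303439 - \left(1185258 + 26569 - 389407\right) = 1303439 - 822420 = 481019$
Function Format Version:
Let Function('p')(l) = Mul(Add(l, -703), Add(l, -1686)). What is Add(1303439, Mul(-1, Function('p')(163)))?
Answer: 481019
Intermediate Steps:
Function('p')(l) = Mul(Add(-1686, l), Add(-703, l)) (Function('p')(l) = Mul(Add(-703, l), Add(-1686, l)) = Mul(Add(-1686, l), Add(-703, l)))
Add(1303439, Mul(-1, Function('p')(163))) = Add(1303439, Mul(-1, Add(1185258, Pow(163, 2), Mul(-2389, 163)))) = Add(1303439, Mul(-1, Add(1185258, 26569, -389407))) = Add(1303439, Mul(-1, 822420)) = Add(1303439, -822420) = 481019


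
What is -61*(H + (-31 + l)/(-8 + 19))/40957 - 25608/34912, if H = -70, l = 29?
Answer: -1236627439/1966099828 ≈ -0.62897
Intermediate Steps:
-61*(H + (-31 + l)/(-8 + 19))/40957 - 25608/34912 = -61*(-70 + (-31 + 29)/(-8 + 19))/40957 - 25608/34912 = -61*(-70 - 2/11)*(1/40957) - 25608*1/34912 = -61*(-70 - 2*1/11)*(1/40957) - 3201/4364 = -61*(-70 - 2/11)*(1/40957) - 3201/4364 = -61*(-772/11)*(1/40957) - 3201/4364 = (47092/11)*(1/40957) - 3201/4364 = 47092/450527 - 3201/4364 = -1236627439/1966099828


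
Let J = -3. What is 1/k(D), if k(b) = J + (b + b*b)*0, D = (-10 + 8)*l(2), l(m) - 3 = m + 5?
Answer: -⅓ ≈ -0.33333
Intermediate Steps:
l(m) = 8 + m (l(m) = 3 + (m + 5) = 3 + (5 + m) = 8 + m)
D = -20 (D = (-10 + 8)*(8 + 2) = -2*10 = -20)
k(b) = -3 (k(b) = -3 + (b + b*b)*0 = -3 + (b + b²)*0 = -3 + 0 = -3)
1/k(D) = 1/(-3) = -⅓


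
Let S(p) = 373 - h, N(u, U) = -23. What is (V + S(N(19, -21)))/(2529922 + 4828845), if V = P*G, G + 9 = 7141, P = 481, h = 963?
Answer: 3429902/7358767 ≈ 0.46610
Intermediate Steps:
G = 7132 (G = -9 + 7141 = 7132)
S(p) = -590 (S(p) = 373 - 1*963 = 373 - 963 = -590)
V = 3430492 (V = 481*7132 = 3430492)
(V + S(N(19, -21)))/(2529922 + 4828845) = (3430492 - 590)/(2529922 + 4828845) = 3429902/7358767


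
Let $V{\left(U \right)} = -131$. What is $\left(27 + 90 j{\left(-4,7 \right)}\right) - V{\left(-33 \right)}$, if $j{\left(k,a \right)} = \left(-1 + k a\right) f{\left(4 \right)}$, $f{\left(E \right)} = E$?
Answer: $-10282$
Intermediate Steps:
$j{\left(k,a \right)} = -4 + 4 a k$ ($j{\left(k,a \right)} = \left(-1 + k a\right) 4 = \left(-1 + a k\right) 4 = -4 + 4 a k$)
$\left(27 + 90 j{\left(-4,7 \right)}\right) - V{\left(-33 \right)} = \left(27 + 90 \left(-4 + 4 \cdot 7 \left(-4\right)\right)\right) - -131 = \left(27 + 90 \left(-4 - 112\right)\right) + 131 = \left(27 + 90 \left(-116\right)\right) + 131 = \left(27 - 10440\right) + 131 = -10413 + 131 = -10282$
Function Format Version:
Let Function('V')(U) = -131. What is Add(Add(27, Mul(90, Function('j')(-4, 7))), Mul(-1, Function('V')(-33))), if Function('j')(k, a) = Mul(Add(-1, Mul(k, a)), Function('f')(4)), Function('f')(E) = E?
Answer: -10282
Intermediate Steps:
Function('j')(k, a) = Add(-4, Mul(4, a, k)) (Function('j')(k, a) = Mul(Add(-1, Mul(k, a)), 4) = Mul(Add(-1, Mul(a, k)), 4) = Add(-4, Mul(4, a, k)))
Add(Add(27, Mul(90, Function('j')(-4, 7))), Mul(-1, Function('V')(-33))) = Add(Add(27, Mul(90, Add(-4, Mul(4, 7, -4)))), Mul(-1, -131)) = Add(Add(27, Mul(90, Add(-4, -112))), 131) = Add(Add(27, Mul(90, -116)), 131) = Add(Add(27, -10440), 131) = Add(-10413, 131) = -10282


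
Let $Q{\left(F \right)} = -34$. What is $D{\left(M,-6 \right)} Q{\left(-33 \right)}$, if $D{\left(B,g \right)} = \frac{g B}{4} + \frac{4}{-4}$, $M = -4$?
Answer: $-170$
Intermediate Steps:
$D{\left(B,g \right)} = -1 + \frac{B g}{4}$ ($D{\left(B,g \right)} = B g \frac{1}{4} + 4 \left(- \frac{1}{4}\right) = \frac{B g}{4} - 1 = -1 + \frac{B g}{4}$)
$D{\left(M,-6 \right)} Q{\left(-33 \right)} = \left(-1 + \frac{1}{4} \left(-4\right) \left(-6\right)\right) \left(-34\right) = \left(-1 + 6\right) \left(-34\right) = 5 \left(-34\right) = -170$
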